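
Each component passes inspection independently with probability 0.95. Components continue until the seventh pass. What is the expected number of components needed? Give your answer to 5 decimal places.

Y = total components until the seventh success; negative binomial with r=7, p=0.95.
E[Y] = r / p = 7 / 0.95 = 7.3684211

7.36842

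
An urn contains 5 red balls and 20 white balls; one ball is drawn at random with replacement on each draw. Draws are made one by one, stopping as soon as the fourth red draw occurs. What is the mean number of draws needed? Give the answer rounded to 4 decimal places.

20.0000

Y = total draws until the fourth success; negative binomial with r=4, p=0.20.
E[Y] = r / p = 4 / 0.20 = 20.000000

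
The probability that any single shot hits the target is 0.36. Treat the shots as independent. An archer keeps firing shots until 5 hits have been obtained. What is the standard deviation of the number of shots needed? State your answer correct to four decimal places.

4.9690

Y = total shots until the fifth success; negative binomial with r=5, p=0.36.
SD(Y) = √[r(1−p)/p²] = √(24.691358) = 4.969040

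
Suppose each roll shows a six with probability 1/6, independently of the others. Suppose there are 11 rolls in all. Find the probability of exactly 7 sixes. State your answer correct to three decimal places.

X ~ Binomial(n=11, p=0.166667).
P(X=7) = C(11,7) · p^7 · (1−p)^4
= 330 · 3.5722e-06 · 0.48225 = 0.00057

0.001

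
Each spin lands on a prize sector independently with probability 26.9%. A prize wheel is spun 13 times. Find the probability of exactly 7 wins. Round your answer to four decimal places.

X ~ Binomial(n=13, p=0.269).
P(X=7) = C(13,7) · p^7 · (1−p)^6
= 1716 · 0.00010192 · 0.15258 = 0.026686

0.0267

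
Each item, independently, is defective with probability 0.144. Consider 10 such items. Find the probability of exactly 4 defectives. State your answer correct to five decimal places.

0.03552

X ~ Binomial(n=10, p=0.144).
P(X=4) = C(10,4) · p^4 · (1−p)^6
= 210 · 0.00042998 · 0.39341 = 0.0355232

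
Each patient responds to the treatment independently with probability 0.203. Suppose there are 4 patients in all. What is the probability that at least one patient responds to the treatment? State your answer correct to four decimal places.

0.5965

P(at least one) = 1 − P(none) = 1 − (1 − 0.203)^4
= 1 − 0.403490 = 0.596510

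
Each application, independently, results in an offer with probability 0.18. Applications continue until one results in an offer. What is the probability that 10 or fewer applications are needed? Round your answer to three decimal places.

Y = number of applications to the first success; geometric, p = 0.18.
P(Y ≤ 10) = 1 − (1−p)^10 = 1 − 0.13745 = 0.86255

0.863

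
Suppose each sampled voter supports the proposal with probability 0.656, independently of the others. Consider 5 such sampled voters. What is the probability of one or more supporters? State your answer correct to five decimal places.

0.99518

P(at least one) = 1 − P(none) = 1 − (1 − 0.656)^5
= 1 − 0.0048172 = 0.9951828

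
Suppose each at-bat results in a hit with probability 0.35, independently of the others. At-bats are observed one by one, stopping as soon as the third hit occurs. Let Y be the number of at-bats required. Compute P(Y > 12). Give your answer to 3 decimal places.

0.151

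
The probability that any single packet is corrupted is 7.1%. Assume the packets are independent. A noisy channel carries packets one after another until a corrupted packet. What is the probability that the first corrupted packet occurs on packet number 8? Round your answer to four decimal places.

Geometric (trials to first success), p = 0.071.
P(Y = 8) = (1−p)^7 · p = 0.59719 · 0.071 = 0.042400

0.0424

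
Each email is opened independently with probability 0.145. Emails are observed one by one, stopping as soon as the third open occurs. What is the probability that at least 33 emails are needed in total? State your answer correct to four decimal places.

0.1376

Needing more than 32 emails ⇔ fewer than 3 successes in the first 32. With X ~ Binomial(32, 0.145), P(Y > 32) = P(X ≤ 2).
  k=0: C(32,0)·0.145^0·0.855^32 = 0.006651
  k=1: C(32,1)·0.145^1·0.855^31 = 0.036097
  k=2: C(32,2)·0.145^2·0.855^30 = 0.094886
P(X ≤ 2) = 0.137634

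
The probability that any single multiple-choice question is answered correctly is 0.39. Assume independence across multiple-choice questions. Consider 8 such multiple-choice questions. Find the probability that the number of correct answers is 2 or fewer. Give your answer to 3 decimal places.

0.337

X ~ Binomial(8, 0.39); P(X ≤ 2) = Σ C(8,k) p^k (1−p)^(8−k) over k:
  k=0: C(8,0)·0.39^0·0.61^8 = 0.01917
  k=1: C(8,1)·0.39^1·0.61^7 = 0.09805
  k=2: C(8,2)·0.39^2·0.61^6 = 0.21941
Total = 0.33664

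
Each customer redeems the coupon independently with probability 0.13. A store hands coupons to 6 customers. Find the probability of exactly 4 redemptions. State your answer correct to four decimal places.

0.0032

X ~ Binomial(n=6, p=0.13).
P(X=4) = C(6,4) · p^4 · (1−p)^2
= 15 · 0.00028561 · 0.7569 = 0.003243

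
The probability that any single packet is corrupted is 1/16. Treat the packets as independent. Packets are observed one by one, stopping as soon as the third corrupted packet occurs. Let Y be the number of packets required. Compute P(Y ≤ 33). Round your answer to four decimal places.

Finishing within 33 packets ⇔ at least 3 successes in the first 33. With X ~ Binomial(33, 0.0625), P(Y ≤ 33) = 1 − P(X ≤ 2).
  k=0: C(33,0)·0.0625^0·0.9375^33 = 0.118864
  k=1: C(33,1)·0.0625^1·0.9375^32 = 0.261502
  k=2: C(33,2)·0.0625^2·0.9375^31 = 0.278935
1 − 0.659302 = 0.340698

0.3407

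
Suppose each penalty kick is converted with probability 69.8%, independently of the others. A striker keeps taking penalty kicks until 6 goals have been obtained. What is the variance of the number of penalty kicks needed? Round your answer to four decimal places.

3.7192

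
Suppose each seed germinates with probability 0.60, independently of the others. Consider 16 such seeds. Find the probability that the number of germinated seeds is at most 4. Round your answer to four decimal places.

0.0049

X ~ Binomial(16, 0.60); P(X ≤ 4) = Σ C(16,k) p^k (1−p)^(16−k) over k:
  k=0: C(16,0)·0.60^0·0.40^16 = 0.000000
  k=1: C(16,1)·0.60^1·0.40^15 = 0.000010
  k=2: C(16,2)·0.60^2·0.40^14 = 0.000116
  k=3: C(16,3)·0.60^3·0.40^13 = 0.000812
  k=4: C(16,4)·0.60^4·0.40^12 = 0.003957
Total = 0.004896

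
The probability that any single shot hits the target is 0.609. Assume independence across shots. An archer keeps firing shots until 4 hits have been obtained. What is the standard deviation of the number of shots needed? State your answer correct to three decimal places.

2.054

Y = total shots until the fourth success; negative binomial with r=4, p=0.609.
SD(Y) = √[r(1−p)/p²] = √(4.21699) = 2.05353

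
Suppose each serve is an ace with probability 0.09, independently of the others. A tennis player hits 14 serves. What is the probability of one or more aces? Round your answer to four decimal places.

P(at least one) = 1 − P(none) = 1 − (1 − 0.09)^14
= 1 − 0.267042 = 0.732958

0.7330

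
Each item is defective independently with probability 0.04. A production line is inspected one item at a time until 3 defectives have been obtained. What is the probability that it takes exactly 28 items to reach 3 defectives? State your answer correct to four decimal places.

Y = trial on which the third success occurs; negative binomial, r=3, p=0.04.
P(Y=28) = C(27,2) · p^3 · (1−p)^25
= 351 · 6.4e-05 · 0.3604 = 0.008096

0.0081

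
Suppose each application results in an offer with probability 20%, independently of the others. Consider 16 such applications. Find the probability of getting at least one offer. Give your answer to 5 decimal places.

0.97185

P(at least one) = 1 − P(none) = 1 − (1 − 0.20)^16
= 1 − 0.0281475 = 0.9718525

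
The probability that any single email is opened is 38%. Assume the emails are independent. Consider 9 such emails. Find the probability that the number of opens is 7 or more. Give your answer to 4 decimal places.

X ~ Binomial(9, 0.38); P(X ≥ 7) = Σ C(9,k) p^k (1−p)^(9−k) over k:
  k=7: C(9,7)·0.38^7·0.62^2 = 0.015833
  k=8: C(9,8)·0.38^8·0.62^1 = 0.002426
  k=9: C(9,9)·0.38^9·0.62^0 = 0.000165
Total = 0.018425

0.0184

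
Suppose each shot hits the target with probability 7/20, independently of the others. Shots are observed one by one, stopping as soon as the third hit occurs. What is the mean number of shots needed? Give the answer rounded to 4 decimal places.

Y = total shots until the third success; negative binomial with r=3, p=0.35.
E[Y] = r / p = 3 / 0.35 = 8.571429

8.5714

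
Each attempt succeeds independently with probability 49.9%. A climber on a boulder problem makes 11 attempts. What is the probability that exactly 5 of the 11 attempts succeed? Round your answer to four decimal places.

X ~ Binomial(n=11, p=0.499).
P(X=5) = C(11,5) · p^5 · (1−p)^6
= 462 · 0.030939 · 0.015813 = 0.226033

0.2260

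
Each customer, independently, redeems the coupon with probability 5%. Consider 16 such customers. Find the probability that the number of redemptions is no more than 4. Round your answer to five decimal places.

X ~ Binomial(16, 0.05); P(X ≤ 4) = Σ C(16,k) p^k (1−p)^(16−k) over k:
  k=0: C(16,0)·0.05^0·0.95^16 = 0.4401267
  k=1: C(16,1)·0.05^1·0.95^15 = 0.3706330
  k=2: C(16,2)·0.05^2·0.95^14 = 0.1463025
  k=3: C(16,3)·0.05^3·0.95^13 = 0.0359339
  k=4: C(16,4)·0.05^4·0.95^12 = 0.0061466
Total = 0.9991427

0.99914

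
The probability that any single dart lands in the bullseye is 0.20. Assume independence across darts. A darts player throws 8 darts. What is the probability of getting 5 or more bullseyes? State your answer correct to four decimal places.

0.0104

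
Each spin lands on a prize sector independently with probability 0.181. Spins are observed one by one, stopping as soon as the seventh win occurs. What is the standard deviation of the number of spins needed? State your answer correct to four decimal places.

Y = total spins until the seventh success; negative binomial with r=7, p=0.181.
SD(Y) = √[r(1−p)/p²] = √(174.994658) = 13.228555

13.2286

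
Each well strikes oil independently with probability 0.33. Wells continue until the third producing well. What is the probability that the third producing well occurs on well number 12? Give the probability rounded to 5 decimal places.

0.05377

Y = trial on which the third success occurs; negative binomial, r=3, p=0.33.
P(Y=12) = C(11,2) · p^3 · (1−p)^9
= 55 · 0.035937 · 0.027207 = 0.0537747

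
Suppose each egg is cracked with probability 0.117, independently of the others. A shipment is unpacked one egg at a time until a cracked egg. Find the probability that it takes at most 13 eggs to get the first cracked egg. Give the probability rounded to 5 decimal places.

0.80162

Y = number of eggs to the first success; geometric, p = 0.117.
P(Y ≤ 13) = 1 − (1−p)^13 = 1 − 0.1983760 = 0.8016240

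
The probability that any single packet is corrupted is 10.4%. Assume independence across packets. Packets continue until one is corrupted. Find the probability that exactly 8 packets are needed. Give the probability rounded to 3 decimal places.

Geometric (trials to first success), p = 0.104.
P(Y = 8) = (1−p)^7 · p = 0.46361 · 0.104 = 0.04822

0.048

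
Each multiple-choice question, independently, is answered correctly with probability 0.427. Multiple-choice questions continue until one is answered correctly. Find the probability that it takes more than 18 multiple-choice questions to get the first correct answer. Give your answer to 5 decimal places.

Y = number of multiple-choice questions to the first success; geometric, p = 0.427.
P(Y > 18) = P(first 18 all fail) = (1−p)^18 = 0.0000443

0.00004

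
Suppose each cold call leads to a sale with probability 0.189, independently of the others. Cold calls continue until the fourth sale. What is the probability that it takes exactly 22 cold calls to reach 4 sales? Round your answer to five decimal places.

0.03909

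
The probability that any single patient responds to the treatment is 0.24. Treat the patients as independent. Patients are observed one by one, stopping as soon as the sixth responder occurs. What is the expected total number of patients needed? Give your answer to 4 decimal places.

Y = total patients until the sixth success; negative binomial with r=6, p=0.24.
E[Y] = r / p = 6 / 0.24 = 25.000000

25.0000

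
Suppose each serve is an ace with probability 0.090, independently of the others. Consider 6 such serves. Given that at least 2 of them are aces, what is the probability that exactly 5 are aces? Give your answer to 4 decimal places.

0.0003

X ~ Binomial(6, 0.09). Want P(X=5 | X≥2) = P(X=5) / P(X≥2).
P(X=5) = C(6,5)·0.09^5·0.91^1 = 0.000032
P(X≥2) = 1 − 0.567869 − 0.336977 = 0.095153
Ratio = 0.000032 / 0.095153 = 0.000339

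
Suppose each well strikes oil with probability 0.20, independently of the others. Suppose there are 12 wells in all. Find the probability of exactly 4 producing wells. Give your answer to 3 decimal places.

0.133

X ~ Binomial(n=12, p=0.20).
P(X=4) = C(12,4) · p^4 · (1−p)^8
= 495 · 0.0016 · 0.16777 = 0.13288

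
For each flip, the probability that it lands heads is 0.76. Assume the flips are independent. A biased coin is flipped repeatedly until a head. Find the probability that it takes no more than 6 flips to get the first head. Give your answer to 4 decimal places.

0.9998

Y = number of flips to the first success; geometric, p = 0.76.
P(Y ≤ 6) = 1 − (1−p)^6 = 1 − 0.000191 = 0.999809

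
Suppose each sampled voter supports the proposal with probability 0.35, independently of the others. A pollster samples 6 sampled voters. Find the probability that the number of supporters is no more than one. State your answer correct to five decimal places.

X ~ Binomial(6, 0.35); P(X ≤ 1) = Σ C(6,k) p^k (1−p)^(6−k) over k:
  k=0: C(6,0)·0.35^0·0.65^6 = 0.0754189
  k=1: C(6,1)·0.35^1·0.65^5 = 0.2436610
Total = 0.3190799

0.31908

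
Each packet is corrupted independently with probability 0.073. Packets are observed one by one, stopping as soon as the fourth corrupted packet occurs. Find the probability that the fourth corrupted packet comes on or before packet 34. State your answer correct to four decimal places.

Finishing within 34 packets ⇔ at least 4 successes in the first 34. With X ~ Binomial(34, 0.073), P(Y ≤ 34) = 1 − P(X ≤ 3).
  k=0: C(34,0)·0.073^0·0.927^34 = 0.075982
  k=1: C(34,1)·0.073^1·0.927^33 = 0.203438
  k=2: C(34,2)·0.073^2·0.927^32 = 0.264338
  k=3: C(34,3)·0.073^3·0.927^31 = 0.222040
1 − 0.765799 = 0.234201

0.2342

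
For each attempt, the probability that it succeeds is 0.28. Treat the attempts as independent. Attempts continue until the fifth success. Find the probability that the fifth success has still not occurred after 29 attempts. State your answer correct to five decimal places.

0.06063

Needing more than 29 attempts ⇔ fewer than 5 successes in the first 29. With X ~ Binomial(29, 0.28), P(Y > 29) = P(X ≤ 4).
  k=0: C(29,0)·0.28^0·0.72^29 = 0.0000729
  k=1: C(29,1)·0.28^1·0.72^28 = 0.0008220
  k=2: C(29,2)·0.28^2·0.72^27 = 0.0044753
  k=3: C(29,3)·0.28^3·0.72^26 = 0.0156635
  k=4: C(29,4)·0.28^4·0.72^25 = 0.0395937
P(X ≤ 4) = 0.0606273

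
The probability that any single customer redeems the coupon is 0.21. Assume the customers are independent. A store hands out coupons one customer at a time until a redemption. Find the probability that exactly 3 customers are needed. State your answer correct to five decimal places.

0.13106

Geometric (trials to first success), p = 0.21.
P(Y = 3) = (1−p)^2 · p = 0.6241 · 0.21 = 0.1310610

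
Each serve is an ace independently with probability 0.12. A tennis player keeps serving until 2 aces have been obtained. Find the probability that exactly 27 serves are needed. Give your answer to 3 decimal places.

0.015

Y = trial on which the second success occurs; negative binomial, r=2, p=0.12.
P(Y=27) = C(26,1) · p^2 · (1−p)^25
= 26 · 0.0144 · 0.040932 = 0.01533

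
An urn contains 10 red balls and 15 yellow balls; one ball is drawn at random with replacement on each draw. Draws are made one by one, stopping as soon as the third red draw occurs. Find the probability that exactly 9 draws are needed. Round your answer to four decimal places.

0.0836

Y = trial on which the third success occurs; negative binomial, r=3, p=0.40.
P(Y=9) = C(8,2) · p^3 · (1−p)^6
= 28 · 0.064 · 0.046656 = 0.083608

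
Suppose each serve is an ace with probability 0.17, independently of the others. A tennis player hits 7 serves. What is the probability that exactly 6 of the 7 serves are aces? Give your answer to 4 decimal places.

X ~ Binomial(n=7, p=0.17).
P(X=6) = C(7,6) · p^6 · (1−p)^1
= 7 · 2.4138e-05 · 0.83 = 0.000140

0.0001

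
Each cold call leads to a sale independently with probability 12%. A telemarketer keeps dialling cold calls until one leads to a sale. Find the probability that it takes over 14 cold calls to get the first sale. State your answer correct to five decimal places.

0.16702

Y = number of cold calls to the first success; geometric, p = 0.12.
P(Y > 14) = P(first 14 all fail) = (1−p)^14 = 0.1670157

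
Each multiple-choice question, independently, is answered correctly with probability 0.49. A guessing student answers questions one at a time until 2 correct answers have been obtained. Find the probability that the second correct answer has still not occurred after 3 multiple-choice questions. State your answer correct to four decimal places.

Needing more than 3 multiple-choice questions ⇔ fewer than 2 successes in the first 3. With X ~ Binomial(3, 0.49), P(Y > 3) = P(X ≤ 1).
  k=0: C(3,0)·0.49^0·0.51^3 = 0.132651
  k=1: C(3,1)·0.49^1·0.51^2 = 0.382347
P(X ≤ 1) = 0.514998

0.5150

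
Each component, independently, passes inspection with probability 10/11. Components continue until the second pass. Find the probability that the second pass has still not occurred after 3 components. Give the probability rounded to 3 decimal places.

0.023

Needing more than 3 components ⇔ fewer than 2 successes in the first 3. With X ~ Binomial(3, 0.909091), P(Y > 3) = P(X ≤ 1).
  k=0: C(3,0)·0.909091^0·0.090909^3 = 0.00075
  k=1: C(3,1)·0.909091^1·0.090909^2 = 0.02254
P(X ≤ 1) = 0.02329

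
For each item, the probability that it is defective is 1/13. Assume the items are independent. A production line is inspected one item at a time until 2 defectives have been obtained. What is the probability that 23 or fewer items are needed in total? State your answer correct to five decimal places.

Finishing within 23 items ⇔ at least 2 successes in the first 23. With X ~ Binomial(23, 0.076923), P(Y ≤ 23) = 1 − P(X ≤ 1).
  k=0: C(23,0)·0.076923^0·0.923077^23 = 0.1586615
  k=1: C(23,1)·0.076923^1·0.923077^22 = 0.3041012
1 − 0.4627627 = 0.5372373

0.53724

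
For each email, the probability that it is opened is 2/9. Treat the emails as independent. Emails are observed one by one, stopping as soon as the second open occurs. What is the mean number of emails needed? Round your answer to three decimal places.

9.000

Y = total emails until the second success; negative binomial with r=2, p=0.222222.
E[Y] = r / p = 2 / 0.222222 = 9.00000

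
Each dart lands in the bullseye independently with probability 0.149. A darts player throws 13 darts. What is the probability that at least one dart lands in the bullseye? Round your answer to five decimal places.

P(at least one) = 1 − P(none) = 1 − (1 − 0.149)^13
= 1 − 0.1227677 = 0.8772323

0.87723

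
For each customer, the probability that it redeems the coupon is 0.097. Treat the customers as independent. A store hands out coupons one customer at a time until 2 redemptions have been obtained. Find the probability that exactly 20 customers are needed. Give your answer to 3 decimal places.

Y = trial on which the second success occurs; negative binomial, r=2, p=0.097.
P(Y=20) = C(19,1) · p^2 · (1−p)^18
= 19 · 0.009409 · 0.15936 = 0.02849

0.028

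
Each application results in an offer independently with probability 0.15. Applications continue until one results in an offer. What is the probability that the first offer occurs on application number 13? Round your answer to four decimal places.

0.0213

Geometric (trials to first success), p = 0.15.
P(Y = 13) = (1−p)^12 · p = 0.14224 · 0.15 = 0.021336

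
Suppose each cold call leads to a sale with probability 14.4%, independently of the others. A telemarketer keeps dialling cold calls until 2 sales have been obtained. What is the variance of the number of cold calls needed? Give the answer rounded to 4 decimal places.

82.5617

Y = total cold calls until the second success; negative binomial with r=2, p=0.144.
Var(Y) = r(1−p)/p² = 2·0.856 / 0.144² = 82.561728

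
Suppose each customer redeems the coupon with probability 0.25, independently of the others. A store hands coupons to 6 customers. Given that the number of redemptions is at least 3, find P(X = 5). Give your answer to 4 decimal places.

X ~ Binomial(6, 0.25). Want P(X=5 | X≥3) = P(X=5) / P(X≥3).
P(X=5) = C(6,5)·0.25^5·0.75^1 = 0.004395
P(X≥3) = 1 − 0.177979 − 0.355957 − 0.296631 = 0.169434
Ratio = 0.004395 / 0.169434 = 0.025937

0.0259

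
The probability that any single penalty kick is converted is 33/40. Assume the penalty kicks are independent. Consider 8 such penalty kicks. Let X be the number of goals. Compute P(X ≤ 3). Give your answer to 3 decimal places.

0.006

X ~ Binomial(8, 0.825); P(X ≤ 3) = Σ C(8,k) p^k (1−p)^(8−k) over k:
  k=0: C(8,0)·0.825^0·0.175^8 = 0.00000
  k=1: C(8,1)·0.825^1·0.175^7 = 0.00003
  k=2: C(8,2)·0.825^2·0.175^6 = 0.00055
  k=3: C(8,3)·0.825^3·0.175^5 = 0.00516
Total = 0.00574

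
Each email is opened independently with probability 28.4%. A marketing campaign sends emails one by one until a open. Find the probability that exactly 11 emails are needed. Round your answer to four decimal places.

0.0101

Geometric (trials to first success), p = 0.284.
P(Y = 11) = (1−p)^10 · p = 0.03541 · 0.284 = 0.010057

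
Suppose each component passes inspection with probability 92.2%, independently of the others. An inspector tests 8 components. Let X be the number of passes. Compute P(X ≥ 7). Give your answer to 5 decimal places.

X ~ Binomial(8, 0.922); P(X ≥ 7) = Σ C(8,k) p^k (1−p)^(8−k) over k:
  k=7: C(8,7)·0.922^7·0.078^1 = 0.3534281
  k=8: C(8,8)·0.922^8·0.078^0 = 0.5222126
Total = 0.8756407

0.87564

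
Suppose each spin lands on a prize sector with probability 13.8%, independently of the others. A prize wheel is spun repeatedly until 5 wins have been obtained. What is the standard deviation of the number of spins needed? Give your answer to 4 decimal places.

15.0439

Y = total spins until the fifth success; negative binomial with r=5, p=0.138.
SD(Y) = √[r(1−p)/p²] = √(226.318000) = 15.043869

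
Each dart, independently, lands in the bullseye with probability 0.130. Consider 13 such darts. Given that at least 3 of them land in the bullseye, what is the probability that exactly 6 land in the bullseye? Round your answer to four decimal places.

0.0134

X ~ Binomial(13, 0.13). Want P(X=6 | X≥3) = P(X=6) / P(X≥3).
P(X=6) = C(13,6)·0.13^6·0.87^7 = 0.003125
P(X≥3) = 1 − 0.163588 − 0.317774 − 0.284900 = 0.233738
Ratio = 0.003125 / 0.233738 = 0.013368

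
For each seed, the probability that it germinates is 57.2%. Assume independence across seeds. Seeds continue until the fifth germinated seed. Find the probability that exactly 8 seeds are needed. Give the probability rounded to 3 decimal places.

Y = trial on which the fifth success occurs; negative binomial, r=5, p=0.572.
P(Y=8) = C(7,4) · p^5 · (1−p)^3
= 35 · 0.061232 · 0.078403 = 0.16803

0.168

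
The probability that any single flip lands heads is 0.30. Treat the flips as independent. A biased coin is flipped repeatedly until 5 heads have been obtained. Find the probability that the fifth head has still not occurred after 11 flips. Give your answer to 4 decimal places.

0.7897

Needing more than 11 flips ⇔ fewer than 5 successes in the first 11. With X ~ Binomial(11, 0.30), P(Y > 11) = P(X ≤ 4).
  k=0: C(11,0)·0.30^0·0.70^11 = 0.019773
  k=1: C(11,1)·0.30^1·0.70^10 = 0.093217
  k=2: C(11,2)·0.30^2·0.70^9 = 0.199750
  k=3: C(11,3)·0.30^3·0.70^8 = 0.256822
  k=4: C(11,4)·0.30^4·0.70^7 = 0.220133
P(X ≤ 4) = 0.789695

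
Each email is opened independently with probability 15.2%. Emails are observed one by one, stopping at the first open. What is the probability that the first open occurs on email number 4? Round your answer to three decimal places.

0.093

Geometric (trials to first success), p = 0.152.
P(Y = 4) = (1−p)^3 · p = 0.6098 · 0.152 = 0.09269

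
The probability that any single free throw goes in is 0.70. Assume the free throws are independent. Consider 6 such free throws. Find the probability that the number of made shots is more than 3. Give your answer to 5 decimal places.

0.74431

X ~ Binomial(6, 0.70); P(X ≥ 4) = Σ C(6,k) p^k (1−p)^(6−k) over k:
  k=4: C(6,4)·0.70^4·0.30^2 = 0.3241350
  k=5: C(6,5)·0.70^5·0.30^1 = 0.3025260
  k=6: C(6,6)·0.70^6·0.30^0 = 0.1176490
Total = 0.7443100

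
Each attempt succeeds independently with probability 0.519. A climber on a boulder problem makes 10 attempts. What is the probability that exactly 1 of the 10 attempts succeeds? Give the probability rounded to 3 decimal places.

X ~ Binomial(n=10, p=0.519).
P(X=1) = C(10,1) · p^1 · (1−p)^9
= 10 · 0.519 · 0.0013782 = 0.00715

0.007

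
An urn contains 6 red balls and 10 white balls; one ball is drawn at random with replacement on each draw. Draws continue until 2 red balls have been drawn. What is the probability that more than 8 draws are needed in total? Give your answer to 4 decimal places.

Needing more than 8 draws ⇔ fewer than 2 successes in the first 8. With X ~ Binomial(8, 0.375), P(Y > 8) = P(X ≤ 1).
  k=0: C(8,0)·0.375^0·0.625^8 = 0.023283
  k=1: C(8,1)·0.375^1·0.625^7 = 0.111759
P(X ≤ 1) = 0.135042

0.1350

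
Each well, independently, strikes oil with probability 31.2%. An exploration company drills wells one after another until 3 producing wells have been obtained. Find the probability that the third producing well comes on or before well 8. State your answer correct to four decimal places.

0.4786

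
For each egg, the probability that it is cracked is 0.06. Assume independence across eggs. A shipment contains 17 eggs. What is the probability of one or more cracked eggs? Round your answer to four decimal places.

P(at least one) = 1 − P(none) = 1 − (1 − 0.06)^17
= 1 − 0.349280 = 0.650720

0.6507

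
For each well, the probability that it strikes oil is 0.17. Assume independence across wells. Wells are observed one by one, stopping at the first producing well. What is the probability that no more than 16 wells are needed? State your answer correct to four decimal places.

0.9493

Y = number of wells to the first success; geometric, p = 0.17.
P(Y ≤ 16) = 1 − (1−p)^16 = 1 − 0.050728 = 0.949272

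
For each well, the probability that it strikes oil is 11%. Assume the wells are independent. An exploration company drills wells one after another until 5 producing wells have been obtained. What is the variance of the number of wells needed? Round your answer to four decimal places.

367.7686

Y = total wells until the fifth success; negative binomial with r=5, p=0.11.
Var(Y) = r(1−p)/p² = 5·0.89 / 0.11² = 367.768595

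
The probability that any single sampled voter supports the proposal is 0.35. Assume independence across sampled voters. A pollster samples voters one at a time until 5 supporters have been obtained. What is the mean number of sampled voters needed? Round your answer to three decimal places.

Y = total sampled voters until the fifth success; negative binomial with r=5, p=0.35.
E[Y] = r / p = 5 / 0.35 = 14.28571

14.286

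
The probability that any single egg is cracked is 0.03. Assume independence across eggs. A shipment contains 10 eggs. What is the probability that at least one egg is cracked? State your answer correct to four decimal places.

0.2626

P(at least one) = 1 − P(none) = 1 − (1 − 0.03)^10
= 1 − 0.737424 = 0.262576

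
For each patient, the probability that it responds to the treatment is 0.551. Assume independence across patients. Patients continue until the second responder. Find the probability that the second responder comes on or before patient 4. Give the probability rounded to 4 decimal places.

0.7599

Finishing within 4 patients ⇔ at least 2 successes in the first 4. With X ~ Binomial(4, 0.551), P(Y ≤ 4) = 1 − P(X ≤ 1).
  k=0: C(4,0)·0.551^0·0.449^4 = 0.040643
  k=1: C(4,1)·0.551^1·0.449^3 = 0.199504
1 − 0.240147 = 0.759853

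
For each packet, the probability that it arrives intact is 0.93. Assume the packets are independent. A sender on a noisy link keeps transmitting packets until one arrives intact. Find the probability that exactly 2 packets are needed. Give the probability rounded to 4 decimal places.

0.0651

Geometric (trials to first success), p = 0.93.
P(Y = 2) = (1−p)^1 · p = 0.07 · 0.93 = 0.065100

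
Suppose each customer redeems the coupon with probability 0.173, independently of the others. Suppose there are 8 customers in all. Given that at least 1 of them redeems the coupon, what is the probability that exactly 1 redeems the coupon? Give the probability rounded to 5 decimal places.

0.46872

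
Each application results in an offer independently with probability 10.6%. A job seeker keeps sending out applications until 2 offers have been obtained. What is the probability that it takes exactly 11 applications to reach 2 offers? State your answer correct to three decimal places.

Y = trial on which the second success occurs; negative binomial, r=2, p=0.106.
P(Y=11) = C(10,1) · p^2 · (1−p)^9
= 10 · 0.011236 · 0.36479 = 0.04099

0.041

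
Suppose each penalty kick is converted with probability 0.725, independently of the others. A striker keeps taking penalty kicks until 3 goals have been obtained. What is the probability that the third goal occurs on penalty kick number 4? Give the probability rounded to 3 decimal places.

0.314

Y = trial on which the third success occurs; negative binomial, r=3, p=0.725.
P(Y=4) = C(3,2) · p^3 · (1−p)^1
= 3 · 0.38108 · 0.275 = 0.31439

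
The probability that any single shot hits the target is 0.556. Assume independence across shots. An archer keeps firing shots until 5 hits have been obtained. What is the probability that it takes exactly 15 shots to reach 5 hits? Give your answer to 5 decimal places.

0.01584

Y = trial on which the fifth success occurs; negative binomial, r=5, p=0.556.
P(Y=15) = C(14,4) · p^5 · (1−p)^10
= 1001 · 0.053134 · 0.00029773 = 0.0158357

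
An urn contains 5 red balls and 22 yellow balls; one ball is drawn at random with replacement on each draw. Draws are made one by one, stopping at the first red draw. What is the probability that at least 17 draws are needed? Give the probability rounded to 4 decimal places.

0.0378

Y = number of draws to the first success; geometric, p = 0.185185.
P(Y > 16) = P(first 16 all fail) = (1−p)^16 = 0.037752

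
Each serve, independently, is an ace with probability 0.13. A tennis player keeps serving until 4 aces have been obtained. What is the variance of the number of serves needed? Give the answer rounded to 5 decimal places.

205.91716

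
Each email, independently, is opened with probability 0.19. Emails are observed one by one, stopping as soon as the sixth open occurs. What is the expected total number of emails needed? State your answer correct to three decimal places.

31.579

Y = total emails until the sixth success; negative binomial with r=6, p=0.19.
E[Y] = r / p = 6 / 0.19 = 31.57895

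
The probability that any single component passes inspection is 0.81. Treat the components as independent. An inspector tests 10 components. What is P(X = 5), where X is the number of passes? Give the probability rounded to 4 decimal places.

0.0218

X ~ Binomial(n=10, p=0.81).
P(X=5) = C(10,5) · p^5 · (1−p)^5
= 252 · 0.34868 · 0.00024761 = 0.021757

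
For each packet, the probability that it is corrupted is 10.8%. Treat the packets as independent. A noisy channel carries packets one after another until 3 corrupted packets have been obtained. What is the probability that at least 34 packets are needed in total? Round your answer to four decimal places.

0.2931

Needing more than 33 packets ⇔ fewer than 3 successes in the first 33. With X ~ Binomial(33, 0.108), P(Y > 33) = P(X ≤ 2).
  k=0: C(33,0)·0.108^0·0.892^33 = 0.023017
  k=1: C(33,1)·0.108^1·0.892^32 = 0.091963
  k=2: C(33,2)·0.108^2·0.892^31 = 0.178152
P(X ≤ 2) = 0.293132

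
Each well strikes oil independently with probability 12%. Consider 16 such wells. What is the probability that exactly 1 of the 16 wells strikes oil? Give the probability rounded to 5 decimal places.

X ~ Binomial(n=16, p=0.12).
P(X=1) = C(16,1) · p^1 · (1−p)^15
= 16 · 0.12 · 0.14697 = 0.2821898

0.28219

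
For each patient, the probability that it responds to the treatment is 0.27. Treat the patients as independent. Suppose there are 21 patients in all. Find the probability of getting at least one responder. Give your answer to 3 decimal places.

P(at least one) = 1 − P(none) = 1 − (1 − 0.27)^21
= 1 − 0.00135 = 0.99865

0.999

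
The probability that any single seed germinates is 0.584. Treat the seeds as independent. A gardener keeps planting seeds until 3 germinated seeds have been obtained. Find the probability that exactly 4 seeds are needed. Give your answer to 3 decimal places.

Y = trial on which the third success occurs; negative binomial, r=3, p=0.584.
P(Y=4) = C(3,2) · p^3 · (1−p)^1
= 3 · 0.19918 · 0.416 = 0.24857

0.249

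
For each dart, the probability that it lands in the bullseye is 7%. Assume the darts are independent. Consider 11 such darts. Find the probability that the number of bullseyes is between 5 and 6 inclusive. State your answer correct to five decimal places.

X ~ Binomial(11, 0.07); P(5 ≤ X ≤ 6) = Σ C(11,k) p^k (1−p)^(11−k) over k:
  k=5: C(11,5)·0.07^5·0.93^6 = 0.0005024
  k=6: C(11,6)·0.07^6·0.93^5 = 0.0000378
Total = 0.0005402

0.00054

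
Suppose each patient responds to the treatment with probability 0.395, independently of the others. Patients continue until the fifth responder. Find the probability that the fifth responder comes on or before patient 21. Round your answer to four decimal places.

0.9592

Finishing within 21 patients ⇔ at least 5 successes in the first 21. With X ~ Binomial(21, 0.395), P(Y ≤ 21) = 1 − P(X ≤ 4).
  k=0: C(21,0)·0.395^0·0.605^21 = 0.000026
  k=1: C(21,1)·0.395^1·0.605^20 = 0.000358
  k=2: C(21,2)·0.395^2·0.605^19 = 0.002338
  k=3: C(21,3)·0.395^3·0.605^18 = 0.009666
  k=4: C(21,4)·0.395^4·0.605^17 = 0.028398
1 − 0.040786 = 0.959214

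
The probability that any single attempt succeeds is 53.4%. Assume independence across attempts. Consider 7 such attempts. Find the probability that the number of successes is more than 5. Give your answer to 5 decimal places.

X ~ Binomial(7, 0.534); P(X ≥ 6) = Σ C(7,k) p^k (1−p)^(7−k) over k:
  k=6: C(7,6)·0.534^6·0.466^1 = 0.0756365
  k=7: C(7,7)·0.534^7·0.466^0 = 0.0123819
Total = 0.0880185

0.08802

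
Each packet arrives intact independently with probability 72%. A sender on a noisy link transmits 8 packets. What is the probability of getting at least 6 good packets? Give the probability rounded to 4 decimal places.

0.6027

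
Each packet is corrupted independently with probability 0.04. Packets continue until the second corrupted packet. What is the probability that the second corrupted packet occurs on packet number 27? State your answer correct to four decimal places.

Y = trial on which the second success occurs; negative binomial, r=2, p=0.04.
P(Y=27) = C(26,1) · p^2 · (1−p)^25
= 26 · 0.0016 · 0.3604 = 0.014993

0.0150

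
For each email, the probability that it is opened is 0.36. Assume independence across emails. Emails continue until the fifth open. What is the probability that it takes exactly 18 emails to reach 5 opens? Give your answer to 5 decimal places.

0.04349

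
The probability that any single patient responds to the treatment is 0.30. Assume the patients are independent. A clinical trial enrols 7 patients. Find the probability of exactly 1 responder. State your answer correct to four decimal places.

0.2471

X ~ Binomial(n=7, p=0.30).
P(X=1) = C(7,1) · p^1 · (1−p)^6
= 7 · 0.3 · 0.11765 = 0.247063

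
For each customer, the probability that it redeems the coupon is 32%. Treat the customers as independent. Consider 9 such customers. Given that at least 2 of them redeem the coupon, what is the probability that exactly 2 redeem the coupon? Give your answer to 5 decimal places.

0.29601

X ~ Binomial(9, 0.32). Want P(X=2 | X≥2) = P(X=2) / P(X≥2).
P(X=2) = C(9,2)·0.32^2·0.68^7 = 0.2478363
P(X≥2) = 1 − 0.0310871 − 0.1316630 = 0.8372499
Ratio = 0.2478363 / 0.8372499 = 0.2960123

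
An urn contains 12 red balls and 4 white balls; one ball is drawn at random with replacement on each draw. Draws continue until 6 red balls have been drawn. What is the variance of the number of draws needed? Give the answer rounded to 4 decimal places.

2.6667

Y = total draws until the sixth success; negative binomial with r=6, p=0.75.
Var(Y) = r(1−p)/p² = 6·0.25 / 0.75² = 2.666667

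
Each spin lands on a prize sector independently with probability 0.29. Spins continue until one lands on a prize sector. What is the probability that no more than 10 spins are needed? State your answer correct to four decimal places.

Y = number of spins to the first success; geometric, p = 0.29.
P(Y ≤ 10) = 1 − (1−p)^10 = 1 − 0.032552 = 0.967448

0.9674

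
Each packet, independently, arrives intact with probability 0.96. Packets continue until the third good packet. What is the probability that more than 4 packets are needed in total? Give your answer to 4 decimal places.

Needing more than 4 packets ⇔ fewer than 3 successes in the first 4. With X ~ Binomial(4, 0.96), P(Y > 4) = P(X ≤ 2).
  k=0: C(4,0)·0.96^0·0.04^4 = 0.000003
  k=1: C(4,1)·0.96^1·0.04^3 = 0.000246
  k=2: C(4,2)·0.96^2·0.04^2 = 0.008847
P(X ≤ 2) = 0.009096

0.0091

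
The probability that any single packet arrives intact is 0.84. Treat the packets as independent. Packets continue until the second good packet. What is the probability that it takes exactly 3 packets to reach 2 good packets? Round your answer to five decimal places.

0.22579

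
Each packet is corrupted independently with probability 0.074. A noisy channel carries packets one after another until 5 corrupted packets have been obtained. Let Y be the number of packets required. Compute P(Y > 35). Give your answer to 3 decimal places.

Needing more than 35 packets ⇔ fewer than 5 successes in the first 35. With X ~ Binomial(35, 0.074), P(Y > 35) = P(X ≤ 4).
  k=0: C(35,0)·0.074^0·0.926^35 = 0.06782
  k=1: C(35,1)·0.074^1·0.926^34 = 0.18970
  k=2: C(35,2)·0.074^2·0.926^33 = 0.25772
  k=3: C(35,3)·0.074^3·0.926^32 = 0.22655
  k=4: C(35,4)·0.074^4·0.926^31 = 0.14483
P(X ≤ 4) = 0.88662

0.887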